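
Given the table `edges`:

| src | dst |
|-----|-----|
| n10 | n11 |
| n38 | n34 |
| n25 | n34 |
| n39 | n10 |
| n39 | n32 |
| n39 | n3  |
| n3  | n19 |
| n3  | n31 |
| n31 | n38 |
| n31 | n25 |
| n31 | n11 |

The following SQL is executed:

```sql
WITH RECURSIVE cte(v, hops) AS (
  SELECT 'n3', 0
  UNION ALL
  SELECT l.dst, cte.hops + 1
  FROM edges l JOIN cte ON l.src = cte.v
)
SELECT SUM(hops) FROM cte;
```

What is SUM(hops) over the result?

14

Base: (n3, hops=0).
Iteration 1: edges from {n3} -> (n19, hops=1), (n31, hops=1).
Iteration 2: edges from {n19,n31} -> (n11, hops=2), (n25, hops=2), (n38, hops=2).
Iteration 3: edges from {n11,n25,n38} -> (n34, hops=3) x2. [UNION ALL keeps all 2 new rows, including repeats]
Iteration 4: no outgoing edges from {n34}; recursion stops.
SUM(hops) = 0 + 1 + 1 + 2 + 2 + 2 + 3 + 3 = 14.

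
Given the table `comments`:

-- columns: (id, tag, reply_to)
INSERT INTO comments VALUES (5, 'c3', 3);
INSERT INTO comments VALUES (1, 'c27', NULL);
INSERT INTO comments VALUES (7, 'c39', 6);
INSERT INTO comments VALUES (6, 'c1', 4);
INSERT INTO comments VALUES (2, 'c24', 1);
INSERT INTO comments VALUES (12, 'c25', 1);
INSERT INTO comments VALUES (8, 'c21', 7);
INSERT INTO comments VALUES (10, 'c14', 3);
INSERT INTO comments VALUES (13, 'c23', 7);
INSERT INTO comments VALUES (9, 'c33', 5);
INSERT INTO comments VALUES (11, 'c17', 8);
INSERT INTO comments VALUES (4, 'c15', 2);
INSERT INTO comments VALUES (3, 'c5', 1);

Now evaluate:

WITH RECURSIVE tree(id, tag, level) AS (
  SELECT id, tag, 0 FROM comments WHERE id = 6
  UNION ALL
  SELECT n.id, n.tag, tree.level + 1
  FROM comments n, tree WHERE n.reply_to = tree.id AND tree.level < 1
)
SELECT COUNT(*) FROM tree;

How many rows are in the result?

Base: id=6 (c1) at level 0.
Iteration 1: rows with reply_to in {6} -> c39 (id 7, level 1).
Iteration 2: level < 1 fails for all current rows; recursion stops.
Total rows emitted: 2.

2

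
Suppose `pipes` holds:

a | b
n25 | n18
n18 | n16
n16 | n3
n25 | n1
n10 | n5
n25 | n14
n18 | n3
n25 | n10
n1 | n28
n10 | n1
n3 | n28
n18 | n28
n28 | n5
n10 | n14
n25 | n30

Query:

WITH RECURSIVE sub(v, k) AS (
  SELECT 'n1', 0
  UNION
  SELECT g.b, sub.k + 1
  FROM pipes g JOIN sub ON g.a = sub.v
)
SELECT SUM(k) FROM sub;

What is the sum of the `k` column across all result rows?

Base: (n1, k=0).
Iteration 1: edges from {n1} -> (n28, k=1).
Iteration 2: edges from {n28} -> (n5, k=2).
Iteration 3: no outgoing edges from {n5}; recursion stops.
SUM(k) = 0 + 1 + 2 = 3.

3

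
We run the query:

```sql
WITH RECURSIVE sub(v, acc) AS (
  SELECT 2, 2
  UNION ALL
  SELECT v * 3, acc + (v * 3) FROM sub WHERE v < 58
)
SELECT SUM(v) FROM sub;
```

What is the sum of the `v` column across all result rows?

Base: v=2, acc=2.
Iteration 1: 2 < 58 holds -> v = 2 * 3 = 6, acc = 2 + 6 = 8.
Iteration 2: 6 < 58 holds -> v = 6 * 3 = 18, acc = 8 + 18 = 26.
Iteration 3: 18 < 58 holds -> v = 18 * 3 = 54, acc = 26 + 54 = 80.
Iteration 4: 54 < 58 holds -> v = 54 * 3 = 162, acc = 80 + 162 = 242.
Iteration 5: 162 < 58 fails; recursion stops.
SUM(v) = 2 + 6 + 18 + 54 + 162 = 242.

242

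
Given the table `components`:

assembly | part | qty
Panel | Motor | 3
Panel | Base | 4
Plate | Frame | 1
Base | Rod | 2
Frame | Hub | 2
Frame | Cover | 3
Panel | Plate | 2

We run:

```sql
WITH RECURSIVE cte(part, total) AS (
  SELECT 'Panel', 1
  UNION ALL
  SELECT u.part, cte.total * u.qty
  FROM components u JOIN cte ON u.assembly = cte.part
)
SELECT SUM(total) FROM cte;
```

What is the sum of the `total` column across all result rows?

30

Base: (Panel, total=1).
Iteration 1: components of {Panel} -> Base = 1*4 = 4, Motor = 1*3 = 3, Plate = 1*2 = 2.
Iteration 2: components of {Base,Motor,Plate} -> Frame = 2*1 = 2, Rod = 4*2 = 8.
Iteration 3: components of {Frame,Rod} -> Cover = 2*3 = 6, Hub = 2*2 = 4.
Iteration 4: no further components; recursion stops.
SUM(total) = 1 + 2 + 4 + 3 + 2 + 8 + 4 + 6 = 30.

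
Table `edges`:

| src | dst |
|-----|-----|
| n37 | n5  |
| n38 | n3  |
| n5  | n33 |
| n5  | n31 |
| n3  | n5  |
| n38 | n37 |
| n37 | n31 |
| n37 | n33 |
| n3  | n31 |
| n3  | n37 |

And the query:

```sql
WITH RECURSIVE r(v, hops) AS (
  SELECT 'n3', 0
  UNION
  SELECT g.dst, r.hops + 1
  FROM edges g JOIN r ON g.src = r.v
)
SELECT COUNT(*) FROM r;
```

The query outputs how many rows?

Base: (n3, hops=0).
Iteration 1: edges from {n3} -> (n31, hops=1), (n37, hops=1), (n5, hops=1).
Iteration 2: edges from {n31,n37,n5} -> (n31, hops=2), (n33, hops=2), (n5, hops=2). [UNION drops 2 duplicate row(s)]
Iteration 3: edges from {n31,n33,n5} -> (n31, hops=3), (n33, hops=3).
Iteration 4: no outgoing edges from {n31,n33}; recursion stops.
Total rows emitted: 9.

9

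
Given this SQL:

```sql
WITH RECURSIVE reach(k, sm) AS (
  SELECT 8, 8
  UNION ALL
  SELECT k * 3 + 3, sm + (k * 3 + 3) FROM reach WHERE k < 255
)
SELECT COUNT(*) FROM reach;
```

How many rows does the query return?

Base: k=8, sm=8.
Iteration 1: 8 < 255 holds -> k = 8 * 3 + 3 = 27, sm = 8 + 27 = 35.
Iteration 2: 27 < 255 holds -> k = 27 * 3 + 3 = 84, sm = 35 + 84 = 119.
Iteration 3: 84 < 255 holds -> k = 84 * 3 + 3 = 255, sm = 119 + 255 = 374.
Iteration 4: 255 < 255 fails; recursion stops.
Total rows emitted: 4.

4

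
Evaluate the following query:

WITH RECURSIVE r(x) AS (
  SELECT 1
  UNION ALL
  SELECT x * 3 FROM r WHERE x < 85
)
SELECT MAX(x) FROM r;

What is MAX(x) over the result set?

Base: x=1.
Iteration 1: 1 < 85 holds -> x = 1 * 3 = 3.
Iteration 2: 3 < 85 holds -> x = 3 * 3 = 9.
Iteration 3: 9 < 85 holds -> x = 9 * 3 = 27.
Iteration 4: 27 < 85 holds -> x = 27 * 3 = 81.
Iteration 5: 81 < 85 holds -> x = 81 * 3 = 243.
Iteration 6: 243 < 85 fails; recursion stops.
x values: 1, 3, 9, 27, 81, 243; the maximum is 243.

243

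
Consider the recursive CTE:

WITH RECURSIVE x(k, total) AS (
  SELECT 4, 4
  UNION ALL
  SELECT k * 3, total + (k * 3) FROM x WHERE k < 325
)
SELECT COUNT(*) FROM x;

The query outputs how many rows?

Base: k=4, total=4.
Iteration 1: 4 < 325 holds -> k = 4 * 3 = 12, total = 4 + 12 = 16.
Iteration 2: 12 < 325 holds -> k = 12 * 3 = 36, total = 16 + 36 = 52.
Iteration 3: 36 < 325 holds -> k = 36 * 3 = 108, total = 52 + 108 = 160.
Iteration 4: 108 < 325 holds -> k = 108 * 3 = 324, total = 160 + 324 = 484.
Iteration 5: 324 < 325 holds -> k = 324 * 3 = 972, total = 484 + 972 = 1456.
Iteration 6: 972 < 325 fails; recursion stops.
Total rows emitted: 6.

6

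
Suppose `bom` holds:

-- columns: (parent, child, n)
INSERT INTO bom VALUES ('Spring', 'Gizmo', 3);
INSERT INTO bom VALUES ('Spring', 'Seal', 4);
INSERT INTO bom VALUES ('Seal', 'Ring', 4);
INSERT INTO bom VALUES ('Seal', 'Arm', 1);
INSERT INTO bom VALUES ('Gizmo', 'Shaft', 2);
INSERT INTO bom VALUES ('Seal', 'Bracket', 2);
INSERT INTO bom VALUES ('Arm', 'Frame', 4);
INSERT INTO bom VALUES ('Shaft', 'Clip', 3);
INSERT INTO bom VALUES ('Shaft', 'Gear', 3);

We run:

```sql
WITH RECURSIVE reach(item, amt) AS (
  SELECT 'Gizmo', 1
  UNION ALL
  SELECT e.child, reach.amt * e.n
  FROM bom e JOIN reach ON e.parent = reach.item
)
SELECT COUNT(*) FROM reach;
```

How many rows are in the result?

Base: (Gizmo, amt=1).
Iteration 1: components of {Gizmo} -> Shaft = 1*2 = 2.
Iteration 2: components of {Shaft} -> Clip = 2*3 = 6, Gear = 2*3 = 6.
Iteration 3: no further components; recursion stops.
Total rows emitted: 4.

4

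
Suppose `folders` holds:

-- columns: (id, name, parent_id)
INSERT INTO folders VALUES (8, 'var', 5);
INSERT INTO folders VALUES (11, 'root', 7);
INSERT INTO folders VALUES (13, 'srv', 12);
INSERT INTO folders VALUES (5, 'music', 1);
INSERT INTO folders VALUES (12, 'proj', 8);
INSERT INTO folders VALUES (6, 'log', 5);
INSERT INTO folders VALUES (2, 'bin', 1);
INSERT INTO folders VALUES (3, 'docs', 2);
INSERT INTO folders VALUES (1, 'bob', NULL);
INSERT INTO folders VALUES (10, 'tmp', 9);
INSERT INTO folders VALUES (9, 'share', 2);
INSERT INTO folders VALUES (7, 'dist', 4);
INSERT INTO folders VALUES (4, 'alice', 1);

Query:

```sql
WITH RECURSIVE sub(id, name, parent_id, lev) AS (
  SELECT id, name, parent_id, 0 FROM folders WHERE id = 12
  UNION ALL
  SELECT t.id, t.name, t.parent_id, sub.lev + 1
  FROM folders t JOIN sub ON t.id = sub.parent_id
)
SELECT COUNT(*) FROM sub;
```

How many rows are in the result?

Base: id=12 (proj), parent_id=8, lev 0.
Iteration 1: join on id=8 -> var (id 8, parent_id=5, lev 1).
Iteration 2: join on id=5 -> music (id 5, parent_id=1, lev 2).
Iteration 3: join on id=1 -> bob (id 1, parent_id=NULL, lev 3).
Iteration 4: parent_id is NULL; no match; recursion stops.
Total rows emitted: 4.

4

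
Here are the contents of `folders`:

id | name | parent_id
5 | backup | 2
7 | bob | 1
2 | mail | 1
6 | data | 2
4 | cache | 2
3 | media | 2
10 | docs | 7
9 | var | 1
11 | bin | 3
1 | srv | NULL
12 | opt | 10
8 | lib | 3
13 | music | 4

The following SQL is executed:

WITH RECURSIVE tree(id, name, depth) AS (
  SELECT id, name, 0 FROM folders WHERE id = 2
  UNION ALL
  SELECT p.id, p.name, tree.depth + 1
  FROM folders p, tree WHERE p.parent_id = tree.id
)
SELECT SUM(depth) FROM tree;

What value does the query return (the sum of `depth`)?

10

Base: id=2 (mail) at depth 0.
Iteration 1: rows with parent_id in {2} -> media (id 3, depth 1), cache (id 4, depth 1), backup (id 5, depth 1), data (id 6, depth 1).
Iteration 2: rows with parent_id in {3,4,5,6} -> lib (id 8, depth 2), bin (id 11, depth 2), music (id 13, depth 2).
Iteration 3: no rows with parent_id in {8,11,13}; recursion stops.
SUM(depth) = 0 + 1 + 1 + 1 + 1 + 2 + 2 + 2 = 10.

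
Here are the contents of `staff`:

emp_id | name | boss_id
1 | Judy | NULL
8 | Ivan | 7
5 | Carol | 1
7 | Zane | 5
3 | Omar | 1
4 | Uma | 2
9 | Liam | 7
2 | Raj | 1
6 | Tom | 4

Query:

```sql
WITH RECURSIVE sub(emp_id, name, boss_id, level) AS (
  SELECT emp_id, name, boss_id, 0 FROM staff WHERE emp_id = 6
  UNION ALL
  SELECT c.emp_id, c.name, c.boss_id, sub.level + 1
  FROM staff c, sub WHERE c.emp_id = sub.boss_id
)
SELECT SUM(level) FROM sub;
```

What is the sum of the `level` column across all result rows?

6

Base: emp_id=6 (Tom), boss_id=4, level 0.
Iteration 1: join on emp_id=4 -> Uma (id 4, boss_id=2, level 1).
Iteration 2: join on emp_id=2 -> Raj (id 2, boss_id=1, level 2).
Iteration 3: join on emp_id=1 -> Judy (id 1, boss_id=NULL, level 3).
Iteration 4: boss_id is NULL; no match; recursion stops.
SUM(level) = 0 + 1 + 2 + 3 = 6.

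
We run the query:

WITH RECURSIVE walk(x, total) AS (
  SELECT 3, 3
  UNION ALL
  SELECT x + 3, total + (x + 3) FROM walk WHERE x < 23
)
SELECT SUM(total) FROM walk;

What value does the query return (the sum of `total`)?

Base: x=3, total=3.
Iteration 1: 3 < 23 holds -> x = 3 + 3 = 6, total = 3 + 6 = 9.
Iteration 2: 6 < 23 holds -> x = 6 + 3 = 9, total = 9 + 9 = 18.
Iteration 3: 9 < 23 holds -> x = 9 + 3 = 12, total = 18 + 12 = 30.
Iteration 4: 12 < 23 holds -> x = 12 + 3 = 15, total = 30 + 15 = 45.
Iteration 5: 15 < 23 holds -> x = 15 + 3 = 18, total = 45 + 18 = 63.
Iteration 6: 18 < 23 holds -> x = 18 + 3 = 21, total = 63 + 21 = 84.
Iteration 7: 21 < 23 holds -> x = 21 + 3 = 24, total = 84 + 24 = 108.
Iteration 8: 24 < 23 fails; recursion stops.
SUM(total) = 3 + 9 + 18 + 30 + 45 + 63 + 84 + 108 = 360.

360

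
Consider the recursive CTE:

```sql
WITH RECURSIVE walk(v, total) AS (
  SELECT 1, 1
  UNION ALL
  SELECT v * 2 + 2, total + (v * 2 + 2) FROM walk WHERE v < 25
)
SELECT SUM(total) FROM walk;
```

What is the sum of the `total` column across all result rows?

Base: v=1, total=1.
Iteration 1: 1 < 25 holds -> v = 1 * 2 + 2 = 4, total = 1 + 4 = 5.
Iteration 2: 4 < 25 holds -> v = 4 * 2 + 2 = 10, total = 5 + 10 = 15.
Iteration 3: 10 < 25 holds -> v = 10 * 2 + 2 = 22, total = 15 + 22 = 37.
Iteration 4: 22 < 25 holds -> v = 22 * 2 + 2 = 46, total = 37 + 46 = 83.
Iteration 5: 46 < 25 fails; recursion stops.
SUM(total) = 1 + 5 + 15 + 37 + 83 = 141.

141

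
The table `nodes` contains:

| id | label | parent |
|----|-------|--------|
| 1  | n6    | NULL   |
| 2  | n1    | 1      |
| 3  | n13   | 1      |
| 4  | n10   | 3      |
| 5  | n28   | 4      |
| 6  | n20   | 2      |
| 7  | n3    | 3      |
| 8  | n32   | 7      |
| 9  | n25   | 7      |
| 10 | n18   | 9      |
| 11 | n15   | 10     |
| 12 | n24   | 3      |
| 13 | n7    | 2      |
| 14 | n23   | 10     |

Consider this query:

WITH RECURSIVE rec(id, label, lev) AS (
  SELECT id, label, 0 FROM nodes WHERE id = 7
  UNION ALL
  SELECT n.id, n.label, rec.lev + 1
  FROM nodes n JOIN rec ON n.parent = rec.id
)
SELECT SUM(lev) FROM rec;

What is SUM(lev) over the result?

10

Base: id=7 (n3) at lev 0.
Iteration 1: rows with parent in {7} -> n32 (id 8, lev 1), n25 (id 9, lev 1).
Iteration 2: rows with parent in {8,9} -> n18 (id 10, lev 2).
Iteration 3: rows with parent in {10} -> n15 (id 11, lev 3), n23 (id 14, lev 3).
Iteration 4: no rows with parent in {11,14}; recursion stops.
SUM(lev) = 0 + 1 + 1 + 2 + 3 + 3 = 10.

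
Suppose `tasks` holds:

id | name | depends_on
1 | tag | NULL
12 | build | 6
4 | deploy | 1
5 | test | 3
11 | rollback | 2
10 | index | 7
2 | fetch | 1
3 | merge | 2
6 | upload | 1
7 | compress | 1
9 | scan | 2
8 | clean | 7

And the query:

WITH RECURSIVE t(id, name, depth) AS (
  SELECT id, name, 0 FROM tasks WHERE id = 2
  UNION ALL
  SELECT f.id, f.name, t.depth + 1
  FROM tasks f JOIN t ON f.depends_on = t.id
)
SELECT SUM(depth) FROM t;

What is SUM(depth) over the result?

Base: id=2 (fetch) at depth 0.
Iteration 1: rows with depends_on in {2} -> merge (id 3, depth 1), scan (id 9, depth 1), rollback (id 11, depth 1).
Iteration 2: rows with depends_on in {3,9,11} -> test (id 5, depth 2).
Iteration 3: no rows with depends_on in {5}; recursion stops.
SUM(depth) = 0 + 1 + 1 + 1 + 2 = 5.

5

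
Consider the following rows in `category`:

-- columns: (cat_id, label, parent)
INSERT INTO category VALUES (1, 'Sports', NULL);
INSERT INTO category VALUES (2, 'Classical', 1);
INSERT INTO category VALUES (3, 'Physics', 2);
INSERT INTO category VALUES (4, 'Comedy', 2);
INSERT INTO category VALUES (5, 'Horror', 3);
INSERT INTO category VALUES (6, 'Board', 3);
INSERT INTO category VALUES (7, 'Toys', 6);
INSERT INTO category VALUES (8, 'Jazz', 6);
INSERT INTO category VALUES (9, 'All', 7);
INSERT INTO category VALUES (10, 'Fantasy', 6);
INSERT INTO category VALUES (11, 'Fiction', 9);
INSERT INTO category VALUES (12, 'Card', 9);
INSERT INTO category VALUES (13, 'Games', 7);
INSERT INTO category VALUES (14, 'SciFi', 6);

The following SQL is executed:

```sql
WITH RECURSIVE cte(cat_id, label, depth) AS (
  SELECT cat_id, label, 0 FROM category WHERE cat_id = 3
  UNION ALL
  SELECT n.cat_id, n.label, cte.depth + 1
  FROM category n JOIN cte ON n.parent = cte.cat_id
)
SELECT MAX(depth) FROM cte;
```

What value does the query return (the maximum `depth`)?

4

Base: cat_id=3 (Physics) at depth 0.
Iteration 1: rows with parent in {3} -> Horror (id 5, depth 1), Board (id 6, depth 1).
Iteration 2: rows with parent in {5,6} -> Toys (id 7, depth 2), Jazz (id 8, depth 2), Fantasy (id 10, depth 2), SciFi (id 14, depth 2).
Iteration 3: rows with parent in {7,8,10,14} -> All (id 9, depth 3), Games (id 13, depth 3).
Iteration 4: rows with parent in {9,13} -> Fiction (id 11, depth 4), Card (id 12, depth 4).
Iteration 5: no rows with parent in {11,12}; recursion stops.
depth values: 0, 1, 1, 2, 2, 2, 2, 3, 3, 4, 4; the maximum is 4.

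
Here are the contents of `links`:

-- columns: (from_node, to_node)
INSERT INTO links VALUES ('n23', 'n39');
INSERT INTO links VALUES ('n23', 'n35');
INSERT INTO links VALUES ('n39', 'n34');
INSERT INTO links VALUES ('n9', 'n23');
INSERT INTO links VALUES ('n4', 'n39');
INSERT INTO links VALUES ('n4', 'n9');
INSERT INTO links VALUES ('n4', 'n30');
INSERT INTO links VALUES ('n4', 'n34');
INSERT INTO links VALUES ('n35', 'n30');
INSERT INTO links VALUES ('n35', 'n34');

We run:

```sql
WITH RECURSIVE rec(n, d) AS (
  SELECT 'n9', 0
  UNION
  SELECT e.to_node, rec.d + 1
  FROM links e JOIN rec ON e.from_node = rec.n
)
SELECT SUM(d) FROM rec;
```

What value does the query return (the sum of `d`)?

Base: (n9, d=0).
Iteration 1: edges from {n9} -> (n23, d=1).
Iteration 2: edges from {n23} -> (n35, d=2), (n39, d=2).
Iteration 3: edges from {n35,n39} -> (n30, d=3), (n34, d=3). [UNION drops 1 duplicate row(s)]
Iteration 4: no outgoing edges from {n30,n34}; recursion stops.
SUM(d) = 0 + 1 + 2 + 2 + 3 + 3 = 11.

11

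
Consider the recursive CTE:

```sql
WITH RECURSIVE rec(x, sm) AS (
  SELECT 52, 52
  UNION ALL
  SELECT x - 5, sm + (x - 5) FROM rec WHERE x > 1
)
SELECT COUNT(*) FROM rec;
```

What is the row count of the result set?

12

Base: x=52, sm=52.
Iteration 1: 52 > 1 holds -> x = 52 - 5 = 47, sm = 52 + 47 = 99.
Iteration 2: 47 > 1 holds -> x = 47 - 5 = 42, sm = 99 + 42 = 141.
Iteration 3: 42 > 1 holds -> x = 42 - 5 = 37, sm = 141 + 37 = 178.
Iteration 4: 37 > 1 holds -> x = 37 - 5 = 32, sm = 178 + 32 = 210.
Iteration 5: 32 > 1 holds -> x = 32 - 5 = 27, sm = 210 + 27 = 237.
Iteration 6: 27 > 1 holds -> x = 27 - 5 = 22, sm = 237 + 22 = 259.
Iteration 7: 22 > 1 holds -> x = 22 - 5 = 17, sm = 259 + 17 = 276.
Iteration 8: 17 > 1 holds -> x = 17 - 5 = 12, sm = 276 + 12 = 288.
Iteration 9: 12 > 1 holds -> x = 12 - 5 = 7, sm = 288 + 7 = 295.
Iteration 10: 7 > 1 holds -> x = 7 - 5 = 2, sm = 295 + 2 = 297.
Iteration 11: 2 > 1 holds -> x = 2 - 5 = -3, sm = 297 + -3 = 294.
Iteration 12: -3 > 1 fails; recursion stops.
Total rows emitted: 12.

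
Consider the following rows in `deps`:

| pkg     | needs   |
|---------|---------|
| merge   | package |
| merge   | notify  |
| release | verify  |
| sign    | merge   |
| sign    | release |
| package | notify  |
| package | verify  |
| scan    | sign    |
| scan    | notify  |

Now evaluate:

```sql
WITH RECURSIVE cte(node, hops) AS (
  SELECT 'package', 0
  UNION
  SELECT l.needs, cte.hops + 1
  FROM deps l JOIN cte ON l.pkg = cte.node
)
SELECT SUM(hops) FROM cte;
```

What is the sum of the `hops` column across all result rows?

Base: (package, hops=0).
Iteration 1: edges from {package} -> (notify, hops=1), (verify, hops=1).
Iteration 2: no outgoing edges from {notify,verify}; recursion stops.
SUM(hops) = 0 + 1 + 1 = 2.

2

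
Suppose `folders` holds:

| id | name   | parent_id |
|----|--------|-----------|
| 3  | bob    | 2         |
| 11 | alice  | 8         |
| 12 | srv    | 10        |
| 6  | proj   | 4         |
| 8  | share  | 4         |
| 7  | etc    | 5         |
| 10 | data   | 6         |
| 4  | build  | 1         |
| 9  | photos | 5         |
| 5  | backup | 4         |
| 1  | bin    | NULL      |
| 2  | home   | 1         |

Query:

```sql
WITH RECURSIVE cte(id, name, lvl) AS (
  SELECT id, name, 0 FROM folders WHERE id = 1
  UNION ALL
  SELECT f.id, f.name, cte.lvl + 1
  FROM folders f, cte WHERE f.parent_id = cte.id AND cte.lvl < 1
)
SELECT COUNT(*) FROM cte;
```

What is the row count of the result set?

3

Base: id=1 (bin) at lvl 0.
Iteration 1: rows with parent_id in {1} -> home (id 2, lvl 1), build (id 4, lvl 1).
Iteration 2: lvl < 1 fails for all current rows; recursion stops.
Total rows emitted: 3.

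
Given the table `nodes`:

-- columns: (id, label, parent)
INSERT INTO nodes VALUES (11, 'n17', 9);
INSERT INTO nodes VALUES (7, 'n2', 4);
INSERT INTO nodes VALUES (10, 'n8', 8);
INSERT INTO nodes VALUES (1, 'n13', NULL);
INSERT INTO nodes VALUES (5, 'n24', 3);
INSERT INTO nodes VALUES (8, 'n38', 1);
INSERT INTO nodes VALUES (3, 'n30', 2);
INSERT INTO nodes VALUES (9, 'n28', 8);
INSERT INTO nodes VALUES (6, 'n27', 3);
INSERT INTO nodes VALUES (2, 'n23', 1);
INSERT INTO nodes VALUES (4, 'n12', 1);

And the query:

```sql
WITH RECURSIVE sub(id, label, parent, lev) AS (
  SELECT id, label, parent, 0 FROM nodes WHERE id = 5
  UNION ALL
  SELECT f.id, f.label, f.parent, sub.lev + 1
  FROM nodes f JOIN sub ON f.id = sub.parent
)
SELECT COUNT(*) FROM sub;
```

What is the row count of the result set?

4

Base: id=5 (n24), parent=3, lev 0.
Iteration 1: join on id=3 -> n30 (id 3, parent=2, lev 1).
Iteration 2: join on id=2 -> n23 (id 2, parent=1, lev 2).
Iteration 3: join on id=1 -> n13 (id 1, parent=NULL, lev 3).
Iteration 4: parent is NULL; no match; recursion stops.
Total rows emitted: 4.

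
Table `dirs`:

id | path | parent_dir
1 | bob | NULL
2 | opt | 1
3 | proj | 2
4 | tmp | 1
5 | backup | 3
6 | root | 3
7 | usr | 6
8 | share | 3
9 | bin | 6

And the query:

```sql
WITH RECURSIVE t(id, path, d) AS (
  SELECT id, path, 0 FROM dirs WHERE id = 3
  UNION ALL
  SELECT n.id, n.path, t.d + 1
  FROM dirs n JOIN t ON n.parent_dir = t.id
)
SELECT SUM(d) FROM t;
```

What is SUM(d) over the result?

7

Base: id=3 (proj) at d 0.
Iteration 1: rows with parent_dir in {3} -> backup (id 5, d 1), root (id 6, d 1), share (id 8, d 1).
Iteration 2: rows with parent_dir in {5,6,8} -> usr (id 7, d 2), bin (id 9, d 2).
Iteration 3: no rows with parent_dir in {7,9}; recursion stops.
SUM(d) = 0 + 1 + 1 + 1 + 2 + 2 = 7.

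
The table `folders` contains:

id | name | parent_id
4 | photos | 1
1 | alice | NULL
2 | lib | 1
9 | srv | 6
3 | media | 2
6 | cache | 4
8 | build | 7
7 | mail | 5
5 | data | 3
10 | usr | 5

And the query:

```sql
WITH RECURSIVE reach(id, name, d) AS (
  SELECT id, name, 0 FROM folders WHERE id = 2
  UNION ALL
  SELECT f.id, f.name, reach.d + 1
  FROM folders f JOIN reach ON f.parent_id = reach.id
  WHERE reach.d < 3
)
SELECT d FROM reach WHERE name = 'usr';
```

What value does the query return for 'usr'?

Base: id=2 (lib) at d 0.
Iteration 1: rows with parent_id in {2} -> media (id 3, d 1).
Iteration 2: rows with parent_id in {3} -> data (id 5, d 2).
Iteration 3: rows with parent_id in {5} -> mail (id 7, d 3), usr (id 10, d 3).
Iteration 4: d < 3 fails for all current rows; recursion stops.

3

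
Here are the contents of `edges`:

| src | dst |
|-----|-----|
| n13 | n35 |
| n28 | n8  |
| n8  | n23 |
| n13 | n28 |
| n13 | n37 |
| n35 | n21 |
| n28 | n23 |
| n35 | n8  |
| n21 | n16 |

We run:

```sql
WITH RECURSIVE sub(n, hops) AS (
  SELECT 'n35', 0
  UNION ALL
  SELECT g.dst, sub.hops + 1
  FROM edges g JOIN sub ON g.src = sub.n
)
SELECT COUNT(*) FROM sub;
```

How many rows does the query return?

5

Base: (n35, hops=0).
Iteration 1: edges from {n35} -> (n21, hops=1), (n8, hops=1).
Iteration 2: edges from {n21,n8} -> (n16, hops=2), (n23, hops=2).
Iteration 3: no outgoing edges from {n16,n23}; recursion stops.
Total rows emitted: 5.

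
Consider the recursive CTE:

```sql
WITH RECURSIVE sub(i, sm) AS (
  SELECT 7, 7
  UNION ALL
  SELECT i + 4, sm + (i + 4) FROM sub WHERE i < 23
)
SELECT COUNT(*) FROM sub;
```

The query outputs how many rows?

Base: i=7, sm=7.
Iteration 1: 7 < 23 holds -> i = 7 + 4 = 11, sm = 7 + 11 = 18.
Iteration 2: 11 < 23 holds -> i = 11 + 4 = 15, sm = 18 + 15 = 33.
Iteration 3: 15 < 23 holds -> i = 15 + 4 = 19, sm = 33 + 19 = 52.
Iteration 4: 19 < 23 holds -> i = 19 + 4 = 23, sm = 52 + 23 = 75.
Iteration 5: 23 < 23 fails; recursion stops.
Total rows emitted: 5.

5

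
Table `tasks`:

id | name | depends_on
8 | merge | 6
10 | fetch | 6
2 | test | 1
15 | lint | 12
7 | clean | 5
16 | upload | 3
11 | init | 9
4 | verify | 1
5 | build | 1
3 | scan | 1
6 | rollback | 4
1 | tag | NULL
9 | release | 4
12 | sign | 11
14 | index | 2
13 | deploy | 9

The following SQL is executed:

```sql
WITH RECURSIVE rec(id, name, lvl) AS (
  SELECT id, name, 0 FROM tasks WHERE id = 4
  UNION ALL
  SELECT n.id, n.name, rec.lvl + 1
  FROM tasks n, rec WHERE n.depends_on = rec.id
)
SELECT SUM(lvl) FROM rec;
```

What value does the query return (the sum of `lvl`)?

17

Base: id=4 (verify) at lvl 0.
Iteration 1: rows with depends_on in {4} -> rollback (id 6, lvl 1), release (id 9, lvl 1).
Iteration 2: rows with depends_on in {6,9} -> merge (id 8, lvl 2), fetch (id 10, lvl 2), init (id 11, lvl 2), deploy (id 13, lvl 2).
Iteration 3: rows with depends_on in {8,10,11,13} -> sign (id 12, lvl 3).
Iteration 4: rows with depends_on in {12} -> lint (id 15, lvl 4).
Iteration 5: no rows with depends_on in {15}; recursion stops.
SUM(lvl) = 0 + 1 + 1 + 2 + 2 + 2 + 2 + 3 + 4 = 17.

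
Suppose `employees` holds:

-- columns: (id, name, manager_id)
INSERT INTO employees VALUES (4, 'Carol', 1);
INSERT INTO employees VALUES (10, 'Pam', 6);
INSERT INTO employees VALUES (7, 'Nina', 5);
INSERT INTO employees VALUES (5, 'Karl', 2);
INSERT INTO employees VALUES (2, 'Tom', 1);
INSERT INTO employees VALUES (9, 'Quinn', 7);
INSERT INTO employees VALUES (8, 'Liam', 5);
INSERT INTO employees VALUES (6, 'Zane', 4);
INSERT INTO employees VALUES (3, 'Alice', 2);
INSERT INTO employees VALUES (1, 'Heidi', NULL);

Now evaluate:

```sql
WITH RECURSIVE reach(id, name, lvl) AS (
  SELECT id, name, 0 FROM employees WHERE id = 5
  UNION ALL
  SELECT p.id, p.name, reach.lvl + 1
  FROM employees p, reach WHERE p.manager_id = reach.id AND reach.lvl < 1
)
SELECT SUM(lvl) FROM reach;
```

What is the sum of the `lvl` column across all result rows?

Base: id=5 (Karl) at lvl 0.
Iteration 1: rows with manager_id in {5} -> Nina (id 7, lvl 1), Liam (id 8, lvl 1).
Iteration 2: lvl < 1 fails for all current rows; recursion stops.
SUM(lvl) = 0 + 1 + 1 = 2.

2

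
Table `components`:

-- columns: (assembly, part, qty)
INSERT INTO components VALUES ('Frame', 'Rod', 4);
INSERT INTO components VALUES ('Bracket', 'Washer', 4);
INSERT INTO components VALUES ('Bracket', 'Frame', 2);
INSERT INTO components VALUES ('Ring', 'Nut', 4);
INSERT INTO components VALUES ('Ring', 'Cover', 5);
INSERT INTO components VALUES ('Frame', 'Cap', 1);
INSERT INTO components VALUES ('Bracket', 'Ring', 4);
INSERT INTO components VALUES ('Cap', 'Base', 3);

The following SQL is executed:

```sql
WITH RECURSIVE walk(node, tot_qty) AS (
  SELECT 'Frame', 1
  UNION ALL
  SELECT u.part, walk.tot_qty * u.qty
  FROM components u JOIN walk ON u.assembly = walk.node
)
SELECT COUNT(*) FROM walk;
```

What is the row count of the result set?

4

Base: (Frame, tot_qty=1).
Iteration 1: components of {Frame} -> Cap = 1*1 = 1, Rod = 1*4 = 4.
Iteration 2: components of {Cap,Rod} -> Base = 1*3 = 3.
Iteration 3: no further components; recursion stops.
Total rows emitted: 4.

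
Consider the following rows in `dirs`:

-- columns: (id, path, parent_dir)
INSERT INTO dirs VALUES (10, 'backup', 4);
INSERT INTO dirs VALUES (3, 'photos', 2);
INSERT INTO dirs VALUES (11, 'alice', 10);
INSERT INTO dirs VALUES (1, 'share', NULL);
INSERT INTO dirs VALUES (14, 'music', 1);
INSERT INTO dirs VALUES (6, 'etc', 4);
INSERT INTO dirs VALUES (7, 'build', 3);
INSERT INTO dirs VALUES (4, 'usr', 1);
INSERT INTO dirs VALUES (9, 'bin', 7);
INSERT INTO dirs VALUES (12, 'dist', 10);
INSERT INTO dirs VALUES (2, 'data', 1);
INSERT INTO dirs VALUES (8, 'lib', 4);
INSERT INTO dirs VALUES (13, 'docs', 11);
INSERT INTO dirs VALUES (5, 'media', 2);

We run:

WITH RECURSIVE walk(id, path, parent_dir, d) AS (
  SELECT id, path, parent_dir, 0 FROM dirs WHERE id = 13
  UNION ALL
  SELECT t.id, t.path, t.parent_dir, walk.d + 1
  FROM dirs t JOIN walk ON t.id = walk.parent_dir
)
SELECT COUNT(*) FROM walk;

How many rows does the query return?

Base: id=13 (docs), parent_dir=11, d 0.
Iteration 1: join on id=11 -> alice (id 11, parent_dir=10, d 1).
Iteration 2: join on id=10 -> backup (id 10, parent_dir=4, d 2).
Iteration 3: join on id=4 -> usr (id 4, parent_dir=1, d 3).
Iteration 4: join on id=1 -> share (id 1, parent_dir=NULL, d 4).
Iteration 5: parent_dir is NULL; no match; recursion stops.
Total rows emitted: 5.

5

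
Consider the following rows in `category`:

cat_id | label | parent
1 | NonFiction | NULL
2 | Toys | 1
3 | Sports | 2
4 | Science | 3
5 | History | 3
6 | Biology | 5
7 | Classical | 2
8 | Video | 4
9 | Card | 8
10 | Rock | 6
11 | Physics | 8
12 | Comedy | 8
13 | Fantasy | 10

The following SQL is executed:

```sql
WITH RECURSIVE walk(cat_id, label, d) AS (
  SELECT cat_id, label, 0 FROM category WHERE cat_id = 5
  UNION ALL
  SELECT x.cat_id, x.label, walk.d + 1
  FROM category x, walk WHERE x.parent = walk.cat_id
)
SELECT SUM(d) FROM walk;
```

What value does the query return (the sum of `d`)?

Base: cat_id=5 (History) at d 0.
Iteration 1: rows with parent in {5} -> Biology (id 6, d 1).
Iteration 2: rows with parent in {6} -> Rock (id 10, d 2).
Iteration 3: rows with parent in {10} -> Fantasy (id 13, d 3).
Iteration 4: no rows with parent in {13}; recursion stops.
SUM(d) = 0 + 1 + 2 + 3 = 6.

6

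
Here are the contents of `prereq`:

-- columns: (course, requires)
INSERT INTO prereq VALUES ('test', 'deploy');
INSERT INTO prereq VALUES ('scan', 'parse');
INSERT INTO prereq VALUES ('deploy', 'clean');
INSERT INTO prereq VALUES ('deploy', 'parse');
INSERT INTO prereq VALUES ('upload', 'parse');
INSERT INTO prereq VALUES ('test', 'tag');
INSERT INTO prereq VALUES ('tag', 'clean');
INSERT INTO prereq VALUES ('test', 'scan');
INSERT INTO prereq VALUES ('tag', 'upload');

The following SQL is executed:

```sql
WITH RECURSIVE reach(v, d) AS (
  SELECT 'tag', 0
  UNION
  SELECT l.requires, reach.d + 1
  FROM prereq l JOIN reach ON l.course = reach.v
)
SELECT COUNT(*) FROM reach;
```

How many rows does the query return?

4

Base: (tag, d=0).
Iteration 1: edges from {tag} -> (clean, d=1), (upload, d=1).
Iteration 2: edges from {clean,upload} -> (parse, d=2).
Iteration 3: no outgoing edges from {parse}; recursion stops.
Total rows emitted: 4.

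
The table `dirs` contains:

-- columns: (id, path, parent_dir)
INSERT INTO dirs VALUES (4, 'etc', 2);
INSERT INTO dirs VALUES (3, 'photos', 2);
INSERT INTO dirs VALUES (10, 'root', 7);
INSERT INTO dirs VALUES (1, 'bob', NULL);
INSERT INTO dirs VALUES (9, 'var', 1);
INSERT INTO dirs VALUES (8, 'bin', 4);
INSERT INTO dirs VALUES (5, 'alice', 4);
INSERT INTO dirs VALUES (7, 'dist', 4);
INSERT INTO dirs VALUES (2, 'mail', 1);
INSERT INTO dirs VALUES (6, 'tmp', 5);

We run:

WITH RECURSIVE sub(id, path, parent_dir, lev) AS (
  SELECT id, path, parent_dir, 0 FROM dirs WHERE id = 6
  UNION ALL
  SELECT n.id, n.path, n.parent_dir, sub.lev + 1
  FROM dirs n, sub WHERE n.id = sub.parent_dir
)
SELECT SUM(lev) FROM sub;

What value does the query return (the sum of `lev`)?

Base: id=6 (tmp), parent_dir=5, lev 0.
Iteration 1: join on id=5 -> alice (id 5, parent_dir=4, lev 1).
Iteration 2: join on id=4 -> etc (id 4, parent_dir=2, lev 2).
Iteration 3: join on id=2 -> mail (id 2, parent_dir=1, lev 3).
Iteration 4: join on id=1 -> bob (id 1, parent_dir=NULL, lev 4).
Iteration 5: parent_dir is NULL; no match; recursion stops.
SUM(lev) = 0 + 1 + 2 + 3 + 4 = 10.

10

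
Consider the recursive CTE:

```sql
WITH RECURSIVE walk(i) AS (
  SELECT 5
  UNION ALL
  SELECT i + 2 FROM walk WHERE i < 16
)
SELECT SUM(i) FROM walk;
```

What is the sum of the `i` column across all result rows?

Base: i=5.
Iteration 1: 5 < 16 holds -> i = 5 + 2 = 7.
Iteration 2: 7 < 16 holds -> i = 7 + 2 = 9.
Iteration 3: 9 < 16 holds -> i = 9 + 2 = 11.
Iteration 4: 11 < 16 holds -> i = 11 + 2 = 13.
Iteration 5: 13 < 16 holds -> i = 13 + 2 = 15.
Iteration 6: 15 < 16 holds -> i = 15 + 2 = 17.
Iteration 7: 17 < 16 fails; recursion stops.
SUM(i) = 5 + 7 + 9 + 11 + 13 + 15 + 17 = 77.

77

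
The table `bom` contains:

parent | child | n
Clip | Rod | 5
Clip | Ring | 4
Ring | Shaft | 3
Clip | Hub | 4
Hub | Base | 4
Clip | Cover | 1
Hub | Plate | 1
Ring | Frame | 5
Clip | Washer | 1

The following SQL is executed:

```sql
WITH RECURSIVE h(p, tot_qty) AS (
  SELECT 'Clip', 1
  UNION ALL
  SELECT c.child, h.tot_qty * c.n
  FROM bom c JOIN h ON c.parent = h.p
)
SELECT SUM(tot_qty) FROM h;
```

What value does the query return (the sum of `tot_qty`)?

Base: (Clip, tot_qty=1).
Iteration 1: components of {Clip} -> Cover = 1*1 = 1, Hub = 1*4 = 4, Ring = 1*4 = 4, Rod = 1*5 = 5, Washer = 1*1 = 1.
Iteration 2: components of {Cover,Hub,Ring,Rod,Washer} -> Base = 4*4 = 16, Frame = 4*5 = 20, Plate = 4*1 = 4, Shaft = 4*3 = 12.
Iteration 3: no further components; recursion stops.
SUM(tot_qty) = 1 + 5 + 4 + 4 + 1 + 1 + 12 + 20 + 16 + 4 = 68.

68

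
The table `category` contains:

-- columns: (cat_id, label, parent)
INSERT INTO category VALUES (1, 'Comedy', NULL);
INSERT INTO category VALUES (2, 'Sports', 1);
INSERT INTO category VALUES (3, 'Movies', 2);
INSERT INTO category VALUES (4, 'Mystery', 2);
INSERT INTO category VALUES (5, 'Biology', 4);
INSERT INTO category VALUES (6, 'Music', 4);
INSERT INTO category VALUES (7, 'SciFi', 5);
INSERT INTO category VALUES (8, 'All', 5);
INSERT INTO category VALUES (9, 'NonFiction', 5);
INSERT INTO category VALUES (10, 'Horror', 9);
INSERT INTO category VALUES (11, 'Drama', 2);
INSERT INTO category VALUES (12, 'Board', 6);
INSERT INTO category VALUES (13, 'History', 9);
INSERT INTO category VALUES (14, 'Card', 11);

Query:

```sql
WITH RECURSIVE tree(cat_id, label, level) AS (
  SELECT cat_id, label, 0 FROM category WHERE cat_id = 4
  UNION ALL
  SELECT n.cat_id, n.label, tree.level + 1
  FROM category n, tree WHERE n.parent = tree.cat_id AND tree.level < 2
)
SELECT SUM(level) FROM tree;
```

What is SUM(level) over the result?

Base: cat_id=4 (Mystery) at level 0.
Iteration 1: rows with parent in {4} -> Biology (id 5, level 1), Music (id 6, level 1).
Iteration 2: rows with parent in {5,6} -> SciFi (id 7, level 2), All (id 8, level 2), NonFiction (id 9, level 2), Board (id 12, level 2).
Iteration 3: level < 2 fails for all current rows; recursion stops.
SUM(level) = 0 + 1 + 1 + 2 + 2 + 2 + 2 = 10.

10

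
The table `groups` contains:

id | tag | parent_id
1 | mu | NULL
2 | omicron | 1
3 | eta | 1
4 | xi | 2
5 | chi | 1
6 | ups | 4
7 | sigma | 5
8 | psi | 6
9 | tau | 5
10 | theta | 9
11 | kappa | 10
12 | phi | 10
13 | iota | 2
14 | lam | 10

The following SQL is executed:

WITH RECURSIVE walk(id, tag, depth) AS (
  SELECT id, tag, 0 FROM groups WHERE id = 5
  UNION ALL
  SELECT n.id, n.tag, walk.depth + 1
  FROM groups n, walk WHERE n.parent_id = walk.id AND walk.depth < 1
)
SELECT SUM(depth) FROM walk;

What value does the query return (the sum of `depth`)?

2

Base: id=5 (chi) at depth 0.
Iteration 1: rows with parent_id in {5} -> sigma (id 7, depth 1), tau (id 9, depth 1).
Iteration 2: depth < 1 fails for all current rows; recursion stops.
SUM(depth) = 0 + 1 + 1 = 2.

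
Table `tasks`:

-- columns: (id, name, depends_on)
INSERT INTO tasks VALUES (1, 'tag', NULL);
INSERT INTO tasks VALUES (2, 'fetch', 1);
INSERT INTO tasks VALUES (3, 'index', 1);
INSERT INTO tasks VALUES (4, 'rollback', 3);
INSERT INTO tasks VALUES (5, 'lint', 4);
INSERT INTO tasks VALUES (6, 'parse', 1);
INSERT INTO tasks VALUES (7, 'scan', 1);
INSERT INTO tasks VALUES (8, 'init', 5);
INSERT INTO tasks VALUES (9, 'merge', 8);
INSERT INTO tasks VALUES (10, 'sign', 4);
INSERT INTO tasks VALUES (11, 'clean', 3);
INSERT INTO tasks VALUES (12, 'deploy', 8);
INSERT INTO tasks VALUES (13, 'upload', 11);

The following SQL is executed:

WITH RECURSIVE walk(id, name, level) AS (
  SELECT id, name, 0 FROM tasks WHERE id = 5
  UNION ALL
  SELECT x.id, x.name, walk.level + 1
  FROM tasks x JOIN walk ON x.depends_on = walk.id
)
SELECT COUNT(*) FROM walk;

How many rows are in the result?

Base: id=5 (lint) at level 0.
Iteration 1: rows with depends_on in {5} -> init (id 8, level 1).
Iteration 2: rows with depends_on in {8} -> merge (id 9, level 2), deploy (id 12, level 2).
Iteration 3: no rows with depends_on in {9,12}; recursion stops.
Total rows emitted: 4.

4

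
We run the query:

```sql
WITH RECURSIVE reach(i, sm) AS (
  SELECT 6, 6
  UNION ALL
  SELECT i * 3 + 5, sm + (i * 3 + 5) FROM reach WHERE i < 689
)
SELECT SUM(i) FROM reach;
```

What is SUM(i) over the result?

Base: i=6, sm=6.
Iteration 1: 6 < 689 holds -> i = 6 * 3 + 5 = 23, sm = 6 + 23 = 29.
Iteration 2: 23 < 689 holds -> i = 23 * 3 + 5 = 74, sm = 29 + 74 = 103.
Iteration 3: 74 < 689 holds -> i = 74 * 3 + 5 = 227, sm = 103 + 227 = 330.
Iteration 4: 227 < 689 holds -> i = 227 * 3 + 5 = 686, sm = 330 + 686 = 1016.
Iteration 5: 686 < 689 holds -> i = 686 * 3 + 5 = 2063, sm = 1016 + 2063 = 3079.
Iteration 6: 2063 < 689 fails; recursion stops.
SUM(i) = 6 + 23 + 74 + 227 + 686 + 2063 = 3079.

3079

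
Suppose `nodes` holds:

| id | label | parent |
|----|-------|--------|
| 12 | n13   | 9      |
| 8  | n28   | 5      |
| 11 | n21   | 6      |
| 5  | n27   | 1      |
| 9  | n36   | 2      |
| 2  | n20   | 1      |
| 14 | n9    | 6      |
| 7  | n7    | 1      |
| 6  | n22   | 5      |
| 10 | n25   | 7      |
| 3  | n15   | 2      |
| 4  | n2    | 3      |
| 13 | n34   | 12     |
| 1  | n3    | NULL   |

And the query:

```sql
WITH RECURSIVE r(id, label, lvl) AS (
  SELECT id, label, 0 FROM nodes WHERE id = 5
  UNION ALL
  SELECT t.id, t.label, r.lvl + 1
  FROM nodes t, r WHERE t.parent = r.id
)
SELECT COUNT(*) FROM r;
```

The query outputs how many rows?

5

Base: id=5 (n27) at lvl 0.
Iteration 1: rows with parent in {5} -> n22 (id 6, lvl 1), n28 (id 8, lvl 1).
Iteration 2: rows with parent in {6,8} -> n21 (id 11, lvl 2), n9 (id 14, lvl 2).
Iteration 3: no rows with parent in {11,14}; recursion stops.
Total rows emitted: 5.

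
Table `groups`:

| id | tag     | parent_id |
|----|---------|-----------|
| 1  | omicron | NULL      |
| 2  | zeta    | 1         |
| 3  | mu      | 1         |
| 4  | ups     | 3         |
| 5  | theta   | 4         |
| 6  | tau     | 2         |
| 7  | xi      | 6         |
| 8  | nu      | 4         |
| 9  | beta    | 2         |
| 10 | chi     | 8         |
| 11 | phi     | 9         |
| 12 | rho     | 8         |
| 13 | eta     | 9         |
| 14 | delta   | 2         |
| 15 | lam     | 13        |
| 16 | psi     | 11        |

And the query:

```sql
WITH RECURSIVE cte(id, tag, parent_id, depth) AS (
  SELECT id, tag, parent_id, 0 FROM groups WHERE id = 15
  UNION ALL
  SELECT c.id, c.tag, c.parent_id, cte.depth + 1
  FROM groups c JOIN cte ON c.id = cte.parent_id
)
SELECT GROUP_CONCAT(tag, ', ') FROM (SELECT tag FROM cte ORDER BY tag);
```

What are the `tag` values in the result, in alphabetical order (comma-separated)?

Base: id=15 (lam), parent_id=13, depth 0.
Iteration 1: join on id=13 -> eta (id 13, parent_id=9, depth 1).
Iteration 2: join on id=9 -> beta (id 9, parent_id=2, depth 2).
Iteration 3: join on id=2 -> zeta (id 2, parent_id=1, depth 3).
Iteration 4: join on id=1 -> omicron (id 1, parent_id=NULL, depth 4).
Iteration 5: parent_id is NULL; no match; recursion stops.

beta, eta, lam, omicron, zeta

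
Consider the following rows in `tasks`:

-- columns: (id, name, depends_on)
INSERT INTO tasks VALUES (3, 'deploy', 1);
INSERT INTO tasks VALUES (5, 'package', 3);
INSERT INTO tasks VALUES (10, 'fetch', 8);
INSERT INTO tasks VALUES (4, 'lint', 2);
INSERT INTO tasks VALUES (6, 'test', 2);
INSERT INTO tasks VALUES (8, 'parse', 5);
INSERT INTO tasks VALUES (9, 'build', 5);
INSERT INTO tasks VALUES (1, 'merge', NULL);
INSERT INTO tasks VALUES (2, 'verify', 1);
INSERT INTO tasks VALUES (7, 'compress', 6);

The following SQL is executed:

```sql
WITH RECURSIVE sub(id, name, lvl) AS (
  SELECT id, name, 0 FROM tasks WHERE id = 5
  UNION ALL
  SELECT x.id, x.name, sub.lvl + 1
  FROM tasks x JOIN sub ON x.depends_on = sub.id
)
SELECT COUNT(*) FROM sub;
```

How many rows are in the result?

Base: id=5 (package) at lvl 0.
Iteration 1: rows with depends_on in {5} -> parse (id 8, lvl 1), build (id 9, lvl 1).
Iteration 2: rows with depends_on in {8,9} -> fetch (id 10, lvl 2).
Iteration 3: no rows with depends_on in {10}; recursion stops.
Total rows emitted: 4.

4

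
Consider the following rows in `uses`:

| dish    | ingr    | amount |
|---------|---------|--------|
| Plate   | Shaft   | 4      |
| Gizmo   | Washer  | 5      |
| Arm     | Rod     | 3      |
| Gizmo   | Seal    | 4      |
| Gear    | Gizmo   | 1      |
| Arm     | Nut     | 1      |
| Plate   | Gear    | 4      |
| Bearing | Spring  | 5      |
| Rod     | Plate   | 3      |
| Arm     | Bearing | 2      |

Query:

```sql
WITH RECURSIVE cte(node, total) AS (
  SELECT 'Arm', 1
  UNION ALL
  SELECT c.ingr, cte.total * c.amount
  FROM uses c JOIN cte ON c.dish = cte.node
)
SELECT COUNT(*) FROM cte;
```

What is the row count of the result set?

11

Base: (Arm, total=1).
Iteration 1: components of {Arm} -> Bearing = 1*2 = 2, Nut = 1*1 = 1, Rod = 1*3 = 3.
Iteration 2: components of {Bearing,Nut,Rod} -> Plate = 3*3 = 9, Spring = 2*5 = 10.
Iteration 3: components of {Plate,Spring} -> Gear = 9*4 = 36, Shaft = 9*4 = 36.
Iteration 4: components of {Gear,Shaft} -> Gizmo = 36*1 = 36.
Iteration 5: components of {Gizmo} -> Seal = 36*4 = 144, Washer = 36*5 = 180.
Iteration 6: no further components; recursion stops.
Total rows emitted: 11.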